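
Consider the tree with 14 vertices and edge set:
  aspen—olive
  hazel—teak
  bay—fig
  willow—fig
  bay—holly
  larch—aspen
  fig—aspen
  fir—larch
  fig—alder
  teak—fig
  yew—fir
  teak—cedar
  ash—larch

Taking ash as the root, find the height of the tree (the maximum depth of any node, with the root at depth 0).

hazel sits deepest: ash → larch → aspen → fig → teak → hazel — 5 edges from the root.

5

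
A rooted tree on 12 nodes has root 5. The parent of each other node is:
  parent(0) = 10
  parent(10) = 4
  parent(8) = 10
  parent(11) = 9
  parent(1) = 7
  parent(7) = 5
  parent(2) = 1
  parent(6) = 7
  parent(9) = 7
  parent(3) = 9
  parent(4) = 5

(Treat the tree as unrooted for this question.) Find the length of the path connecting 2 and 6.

3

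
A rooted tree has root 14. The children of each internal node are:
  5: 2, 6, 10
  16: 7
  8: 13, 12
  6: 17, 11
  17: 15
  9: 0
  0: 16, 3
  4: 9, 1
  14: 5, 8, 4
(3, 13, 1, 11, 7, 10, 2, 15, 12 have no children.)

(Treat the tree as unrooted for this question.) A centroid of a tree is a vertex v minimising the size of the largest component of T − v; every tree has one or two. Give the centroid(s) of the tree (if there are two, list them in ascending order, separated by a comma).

14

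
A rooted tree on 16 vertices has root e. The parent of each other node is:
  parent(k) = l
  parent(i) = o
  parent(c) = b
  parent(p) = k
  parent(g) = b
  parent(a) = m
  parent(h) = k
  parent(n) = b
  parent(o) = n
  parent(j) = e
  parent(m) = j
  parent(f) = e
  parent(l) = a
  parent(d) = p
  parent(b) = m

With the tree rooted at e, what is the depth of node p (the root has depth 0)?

Path from e to p: e – j – m – a – l – k – p, which has 6 edges.

6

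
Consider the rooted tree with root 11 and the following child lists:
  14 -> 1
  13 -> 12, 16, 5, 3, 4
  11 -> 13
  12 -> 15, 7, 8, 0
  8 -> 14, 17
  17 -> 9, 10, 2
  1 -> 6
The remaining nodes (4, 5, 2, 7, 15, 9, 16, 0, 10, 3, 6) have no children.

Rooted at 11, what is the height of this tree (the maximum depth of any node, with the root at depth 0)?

6

6 sits deepest: 11 → 13 → 12 → 8 → 14 → 1 → 6 — 6 edges from the root.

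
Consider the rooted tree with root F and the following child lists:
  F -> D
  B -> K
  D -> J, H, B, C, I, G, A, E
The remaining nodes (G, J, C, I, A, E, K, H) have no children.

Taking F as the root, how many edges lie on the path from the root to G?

Path from F to G: F–D–G, which has 2 edges.

2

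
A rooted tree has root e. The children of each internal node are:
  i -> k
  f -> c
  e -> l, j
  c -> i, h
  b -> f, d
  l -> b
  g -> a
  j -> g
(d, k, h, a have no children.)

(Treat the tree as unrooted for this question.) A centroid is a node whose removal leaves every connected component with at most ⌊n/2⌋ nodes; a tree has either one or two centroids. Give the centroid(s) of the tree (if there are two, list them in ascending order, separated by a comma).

b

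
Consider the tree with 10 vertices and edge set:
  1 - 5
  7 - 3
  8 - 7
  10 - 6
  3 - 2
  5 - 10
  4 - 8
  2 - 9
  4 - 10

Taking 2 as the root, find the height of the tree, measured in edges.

7

A deepest node is 1, reached by 2–3–7–8–4–10–5–1.
That path has 7 edges, so the height is 7.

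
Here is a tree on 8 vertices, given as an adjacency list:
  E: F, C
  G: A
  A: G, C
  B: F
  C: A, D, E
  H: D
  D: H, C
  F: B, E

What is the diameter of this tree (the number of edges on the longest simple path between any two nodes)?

A longest path is H – D – C – E – F – B, with 5 edges.

5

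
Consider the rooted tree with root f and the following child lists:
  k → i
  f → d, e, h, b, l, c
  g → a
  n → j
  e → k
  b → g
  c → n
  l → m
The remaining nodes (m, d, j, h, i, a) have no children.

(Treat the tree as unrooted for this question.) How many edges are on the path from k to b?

Walking from k: k – e – f – b. Length 3.

3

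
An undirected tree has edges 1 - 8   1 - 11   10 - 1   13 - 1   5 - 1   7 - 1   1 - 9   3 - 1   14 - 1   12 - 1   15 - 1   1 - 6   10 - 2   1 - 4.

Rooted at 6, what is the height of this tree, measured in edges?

3

2 sits deepest: 6 – 1 – 10 – 2 — 3 edges from the root.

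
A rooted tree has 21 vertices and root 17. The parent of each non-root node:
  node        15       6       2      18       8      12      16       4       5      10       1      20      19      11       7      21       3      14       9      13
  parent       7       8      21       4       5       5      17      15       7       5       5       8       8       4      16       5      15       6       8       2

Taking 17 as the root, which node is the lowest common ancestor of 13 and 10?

5

Path 13→root: 13 2 21 5 7 16 17; path 10→root: 10 5 7 16 17.
First common node: 5.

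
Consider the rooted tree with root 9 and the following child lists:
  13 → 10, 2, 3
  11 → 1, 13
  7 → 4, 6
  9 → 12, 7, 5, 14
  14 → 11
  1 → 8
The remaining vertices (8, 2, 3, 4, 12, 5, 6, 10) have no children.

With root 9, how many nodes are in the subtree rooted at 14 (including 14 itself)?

14's subtree: {14, 11, 13, 1, 10, 2, 3, 8}, size 8.

8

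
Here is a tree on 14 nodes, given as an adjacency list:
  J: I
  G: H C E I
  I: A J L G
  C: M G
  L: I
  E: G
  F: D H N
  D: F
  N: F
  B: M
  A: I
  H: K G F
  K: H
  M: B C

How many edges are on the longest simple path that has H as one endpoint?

4

A farthest node from H is B.
The path H-G-C-M-B has 4 edges.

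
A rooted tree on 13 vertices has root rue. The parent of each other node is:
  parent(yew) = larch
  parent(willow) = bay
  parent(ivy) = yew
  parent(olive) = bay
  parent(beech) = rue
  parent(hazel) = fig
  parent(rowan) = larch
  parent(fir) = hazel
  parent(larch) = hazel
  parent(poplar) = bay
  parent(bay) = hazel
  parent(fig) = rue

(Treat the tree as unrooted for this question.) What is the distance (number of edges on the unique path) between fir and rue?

3

The path is fir–hazel–fig–rue, which has 3 edges.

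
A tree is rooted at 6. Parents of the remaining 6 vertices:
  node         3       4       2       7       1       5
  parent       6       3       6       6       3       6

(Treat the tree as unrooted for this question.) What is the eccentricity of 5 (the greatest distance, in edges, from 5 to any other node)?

Distances from 5 peak at 3, attained at 4 (1 also at distance 3).
5 – 6 – 3 – 4

3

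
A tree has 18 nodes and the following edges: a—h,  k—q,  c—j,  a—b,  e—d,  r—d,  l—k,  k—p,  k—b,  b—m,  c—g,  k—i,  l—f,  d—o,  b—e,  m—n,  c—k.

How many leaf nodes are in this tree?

Degree-1 nodes: f, g, h, i, j, n, o, p, q, r — 10 of them.

10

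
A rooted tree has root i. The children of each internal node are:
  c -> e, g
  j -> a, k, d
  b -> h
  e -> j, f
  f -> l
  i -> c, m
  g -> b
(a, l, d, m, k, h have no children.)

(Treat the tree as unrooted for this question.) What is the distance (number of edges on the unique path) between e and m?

Walking from e: e - c - i - m. Length 3.

3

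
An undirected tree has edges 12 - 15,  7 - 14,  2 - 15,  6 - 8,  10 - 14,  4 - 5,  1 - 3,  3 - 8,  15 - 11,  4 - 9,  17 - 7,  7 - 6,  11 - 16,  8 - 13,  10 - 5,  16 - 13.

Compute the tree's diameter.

Starting from 9, a farthest node is 2 at distance 12.
One longest path: 9–4–5–10–14–7–6–8–13–16–11–15–2.
So the diameter is 12.

12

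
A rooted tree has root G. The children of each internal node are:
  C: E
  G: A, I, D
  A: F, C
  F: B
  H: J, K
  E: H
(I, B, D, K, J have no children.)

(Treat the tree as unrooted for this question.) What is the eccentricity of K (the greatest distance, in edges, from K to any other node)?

A farthest node from K is I (D, B also at distance 6).
The path K – H – E – C – A – G – I has 6 edges.

6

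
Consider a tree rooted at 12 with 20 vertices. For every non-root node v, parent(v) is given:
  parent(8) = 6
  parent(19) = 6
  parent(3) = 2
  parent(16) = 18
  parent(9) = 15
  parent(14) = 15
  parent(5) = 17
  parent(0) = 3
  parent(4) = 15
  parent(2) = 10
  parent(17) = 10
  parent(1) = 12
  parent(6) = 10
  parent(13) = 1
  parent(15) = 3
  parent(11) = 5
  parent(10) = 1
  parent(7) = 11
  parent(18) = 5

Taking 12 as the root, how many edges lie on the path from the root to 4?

Path from 12 to 4: 12 – 1 – 10 – 2 – 3 – 15 – 4, which has 6 edges.

6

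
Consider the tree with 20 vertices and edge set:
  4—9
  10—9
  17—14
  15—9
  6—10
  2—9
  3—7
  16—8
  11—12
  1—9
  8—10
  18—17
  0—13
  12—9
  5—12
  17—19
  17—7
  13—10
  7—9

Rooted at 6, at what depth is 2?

6 → 10 → 9 → 2 — 3 edges.

3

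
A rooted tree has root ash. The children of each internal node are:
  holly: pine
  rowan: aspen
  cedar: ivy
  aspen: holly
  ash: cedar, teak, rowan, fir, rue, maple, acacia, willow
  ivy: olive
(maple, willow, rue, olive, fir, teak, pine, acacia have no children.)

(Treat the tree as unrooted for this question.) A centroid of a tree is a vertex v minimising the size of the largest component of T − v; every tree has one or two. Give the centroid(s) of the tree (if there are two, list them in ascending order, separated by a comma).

ash

If ash is removed the pieces have sizes 4, 3, 1, 1, 1, 1, 1, 1, all ≤ ⌊14/2⌋ = 7.
No neighbour of ash does as well, so ash is the unique centroid.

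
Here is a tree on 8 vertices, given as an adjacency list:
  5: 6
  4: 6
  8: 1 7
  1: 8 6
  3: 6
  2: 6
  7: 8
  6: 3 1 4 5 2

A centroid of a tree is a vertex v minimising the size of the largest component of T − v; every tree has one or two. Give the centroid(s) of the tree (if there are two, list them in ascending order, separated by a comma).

Delete 6: the remaining components have sizes 3, 1, 1, 1, 1. Max 3 ≤ 4, so 6 is a centroid.
Every other node leaves some component of size > 4, so the centroid is unique.

6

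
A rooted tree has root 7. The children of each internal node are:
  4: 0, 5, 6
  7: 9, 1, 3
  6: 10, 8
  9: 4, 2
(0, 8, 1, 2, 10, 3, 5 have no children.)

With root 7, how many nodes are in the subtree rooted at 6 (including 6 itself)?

6's subtree: {6, 8, 10}, size 3.

3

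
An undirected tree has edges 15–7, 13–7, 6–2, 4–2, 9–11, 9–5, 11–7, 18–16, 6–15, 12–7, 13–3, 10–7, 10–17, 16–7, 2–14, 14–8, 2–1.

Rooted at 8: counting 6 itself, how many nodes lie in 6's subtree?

13

6's subtree: {6, 15, 7, 11, 13, 10, 12, 16, 9, 3, 17, 18, 5}, size 13.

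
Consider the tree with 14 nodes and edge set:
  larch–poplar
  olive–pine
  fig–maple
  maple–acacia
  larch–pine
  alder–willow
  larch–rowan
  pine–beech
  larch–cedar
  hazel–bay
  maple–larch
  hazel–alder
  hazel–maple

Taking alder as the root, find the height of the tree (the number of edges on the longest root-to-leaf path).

5

A deepest node is olive, reached by alder-hazel-maple-larch-pine-olive.
That path has 5 edges, so the height is 5.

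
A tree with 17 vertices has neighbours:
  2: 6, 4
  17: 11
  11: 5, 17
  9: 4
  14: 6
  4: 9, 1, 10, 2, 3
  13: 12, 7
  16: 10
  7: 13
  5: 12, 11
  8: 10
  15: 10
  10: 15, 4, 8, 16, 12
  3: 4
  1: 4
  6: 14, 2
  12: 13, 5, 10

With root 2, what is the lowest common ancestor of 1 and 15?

4

Path 1→root: 1 4 2; path 15→root: 15 10 4 2.
First common node: 4.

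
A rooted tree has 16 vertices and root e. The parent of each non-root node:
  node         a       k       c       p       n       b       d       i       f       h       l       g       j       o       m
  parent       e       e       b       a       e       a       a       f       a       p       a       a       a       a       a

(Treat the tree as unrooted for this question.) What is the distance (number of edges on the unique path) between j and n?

3

The path is j – a – e – n, which has 3 edges.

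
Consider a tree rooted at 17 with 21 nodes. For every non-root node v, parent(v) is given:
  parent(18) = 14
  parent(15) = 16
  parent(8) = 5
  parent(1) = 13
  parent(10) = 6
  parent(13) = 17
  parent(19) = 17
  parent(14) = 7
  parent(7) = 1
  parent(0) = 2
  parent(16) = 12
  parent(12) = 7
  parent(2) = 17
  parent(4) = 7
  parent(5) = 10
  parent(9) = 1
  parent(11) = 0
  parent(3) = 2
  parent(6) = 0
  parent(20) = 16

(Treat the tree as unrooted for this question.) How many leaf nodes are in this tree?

Degree-1 nodes: 3, 4, 8, 9, 11, 15, 18, 19, 20 — 9 of them.

9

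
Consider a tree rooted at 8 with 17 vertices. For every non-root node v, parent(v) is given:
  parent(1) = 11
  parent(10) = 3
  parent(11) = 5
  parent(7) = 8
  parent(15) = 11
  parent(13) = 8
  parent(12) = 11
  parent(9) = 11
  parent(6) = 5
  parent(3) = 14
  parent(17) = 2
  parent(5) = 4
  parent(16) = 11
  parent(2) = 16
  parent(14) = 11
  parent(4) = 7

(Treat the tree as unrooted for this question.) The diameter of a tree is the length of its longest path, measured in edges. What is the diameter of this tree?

A longest path is 13 – 8 – 7 – 4 – 5 – 11 – 16 – 2 – 17, with 8 edges.

8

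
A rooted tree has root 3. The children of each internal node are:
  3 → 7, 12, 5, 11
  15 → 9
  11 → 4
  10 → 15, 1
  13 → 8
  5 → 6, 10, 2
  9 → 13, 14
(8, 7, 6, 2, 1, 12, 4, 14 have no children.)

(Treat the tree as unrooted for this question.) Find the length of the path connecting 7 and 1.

The path is 7–3–5–10–1, which has 4 edges.

4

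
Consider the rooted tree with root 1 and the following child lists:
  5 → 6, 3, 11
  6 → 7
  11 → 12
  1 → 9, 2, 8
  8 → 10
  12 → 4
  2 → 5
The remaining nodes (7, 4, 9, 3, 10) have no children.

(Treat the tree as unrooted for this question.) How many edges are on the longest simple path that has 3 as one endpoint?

5

The node farthest from 3 is 10, via 3-5-2-1-8-10 — 5 edges.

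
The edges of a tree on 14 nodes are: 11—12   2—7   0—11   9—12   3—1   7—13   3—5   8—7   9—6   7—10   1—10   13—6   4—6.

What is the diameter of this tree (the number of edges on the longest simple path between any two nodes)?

10

Starting from 0, a farthest node is 5 at distance 10.
One longest path: 0 – 11 – 12 – 9 – 6 – 13 – 7 – 10 – 1 – 3 – 5.
So the diameter is 10.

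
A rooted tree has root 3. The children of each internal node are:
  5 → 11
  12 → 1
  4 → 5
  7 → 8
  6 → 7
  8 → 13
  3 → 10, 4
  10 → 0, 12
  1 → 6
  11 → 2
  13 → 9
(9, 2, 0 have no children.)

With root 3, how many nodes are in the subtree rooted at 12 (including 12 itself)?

Descendants of 12 (including itself): 12, 1, 6, 7, 8, 13, 9. That's 7.

7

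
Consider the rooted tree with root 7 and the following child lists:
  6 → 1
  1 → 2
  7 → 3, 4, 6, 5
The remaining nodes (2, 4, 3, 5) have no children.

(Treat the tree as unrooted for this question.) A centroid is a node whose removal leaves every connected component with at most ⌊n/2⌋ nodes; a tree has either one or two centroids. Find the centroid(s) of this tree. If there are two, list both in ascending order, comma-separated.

Delete 7: the remaining components have sizes 3, 1, 1, 1. Max 3 ≤ 3, so 7 is a centroid.
No neighbour of 7 does as well, so 7 is the unique centroid.

7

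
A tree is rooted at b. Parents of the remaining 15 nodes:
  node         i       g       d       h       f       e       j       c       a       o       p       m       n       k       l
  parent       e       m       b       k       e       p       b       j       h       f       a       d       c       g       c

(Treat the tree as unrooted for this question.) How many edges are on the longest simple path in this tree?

13

A longest path is n–c–j–b–d–m–g–k–h–a–p–e–f–o, with 13 edges.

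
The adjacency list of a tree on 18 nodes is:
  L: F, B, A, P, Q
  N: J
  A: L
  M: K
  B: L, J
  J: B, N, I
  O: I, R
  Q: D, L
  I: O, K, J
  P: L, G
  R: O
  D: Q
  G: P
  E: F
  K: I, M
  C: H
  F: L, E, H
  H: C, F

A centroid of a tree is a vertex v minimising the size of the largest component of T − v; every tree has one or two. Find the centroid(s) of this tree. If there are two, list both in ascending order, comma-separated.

L

If L is removed the pieces have sizes 8, 4, 2, 2, 1, all ≤ ⌊18/2⌋ = 9.
No neighbour of L does as well, so L is the unique centroid.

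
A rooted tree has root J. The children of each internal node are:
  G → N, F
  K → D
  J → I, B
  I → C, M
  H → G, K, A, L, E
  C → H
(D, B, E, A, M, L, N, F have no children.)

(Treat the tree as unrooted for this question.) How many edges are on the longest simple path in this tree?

6

BFS from B reaches F last, at distance 6; BFS from F confirms no node is farther.
Path: B – J – I – C – H – G – F.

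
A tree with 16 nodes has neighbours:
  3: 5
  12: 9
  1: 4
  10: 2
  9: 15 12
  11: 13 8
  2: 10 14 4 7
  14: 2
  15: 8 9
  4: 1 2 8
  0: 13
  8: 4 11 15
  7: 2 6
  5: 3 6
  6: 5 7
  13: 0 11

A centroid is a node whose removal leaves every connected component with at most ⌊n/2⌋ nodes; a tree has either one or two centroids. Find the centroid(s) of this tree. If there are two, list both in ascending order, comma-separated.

4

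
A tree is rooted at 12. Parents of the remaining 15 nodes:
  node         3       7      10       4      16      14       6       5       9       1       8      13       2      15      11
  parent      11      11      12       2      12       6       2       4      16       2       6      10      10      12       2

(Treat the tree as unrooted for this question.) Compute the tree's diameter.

6

A longest path is 9-16-12-10-2-11-7, with 6 edges.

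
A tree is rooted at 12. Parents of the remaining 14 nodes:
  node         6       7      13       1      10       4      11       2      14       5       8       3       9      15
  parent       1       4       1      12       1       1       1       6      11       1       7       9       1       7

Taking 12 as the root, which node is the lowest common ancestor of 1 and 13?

Path 1→root: 1 12; path 13→root: 13 1 12.
First common node: 1.

1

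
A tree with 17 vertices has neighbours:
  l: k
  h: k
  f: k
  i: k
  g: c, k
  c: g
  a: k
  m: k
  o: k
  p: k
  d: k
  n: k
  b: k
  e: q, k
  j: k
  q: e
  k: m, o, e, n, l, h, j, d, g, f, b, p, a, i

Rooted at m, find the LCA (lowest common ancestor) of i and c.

Path i→root: i k m; path c→root: c g k m.
First common node: k.

k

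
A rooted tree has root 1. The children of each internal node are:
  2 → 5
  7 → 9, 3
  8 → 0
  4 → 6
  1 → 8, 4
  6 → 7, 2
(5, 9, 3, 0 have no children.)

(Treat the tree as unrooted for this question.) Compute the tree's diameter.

BFS from 0 reaches 9 last, at distance 6; BFS from 9 confirms no node is farther.
Path: 0 - 8 - 1 - 4 - 6 - 7 - 9.

6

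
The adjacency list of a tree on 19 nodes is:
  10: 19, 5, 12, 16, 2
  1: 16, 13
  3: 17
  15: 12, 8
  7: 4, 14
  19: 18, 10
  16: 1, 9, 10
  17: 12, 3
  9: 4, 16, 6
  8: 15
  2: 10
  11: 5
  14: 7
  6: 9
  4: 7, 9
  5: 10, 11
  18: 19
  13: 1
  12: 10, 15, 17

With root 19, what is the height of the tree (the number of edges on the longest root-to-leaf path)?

6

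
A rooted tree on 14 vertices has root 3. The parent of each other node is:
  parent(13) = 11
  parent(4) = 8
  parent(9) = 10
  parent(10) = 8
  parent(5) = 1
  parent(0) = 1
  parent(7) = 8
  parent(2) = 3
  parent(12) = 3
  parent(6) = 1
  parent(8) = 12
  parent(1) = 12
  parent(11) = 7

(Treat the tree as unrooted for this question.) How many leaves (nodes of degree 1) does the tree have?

The leaves are 0, 2, 4, 5, 6, 9, 13.
That is 7 leaves.

7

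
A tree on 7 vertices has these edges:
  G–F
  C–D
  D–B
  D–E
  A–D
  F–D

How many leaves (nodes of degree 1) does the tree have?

5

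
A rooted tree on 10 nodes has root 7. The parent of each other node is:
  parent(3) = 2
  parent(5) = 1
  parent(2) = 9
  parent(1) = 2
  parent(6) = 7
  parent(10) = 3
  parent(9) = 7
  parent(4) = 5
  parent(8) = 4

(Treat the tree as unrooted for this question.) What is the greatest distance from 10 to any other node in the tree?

Distances from 10 peak at 6, attained at 8.
10-3-2-1-5-4-8

6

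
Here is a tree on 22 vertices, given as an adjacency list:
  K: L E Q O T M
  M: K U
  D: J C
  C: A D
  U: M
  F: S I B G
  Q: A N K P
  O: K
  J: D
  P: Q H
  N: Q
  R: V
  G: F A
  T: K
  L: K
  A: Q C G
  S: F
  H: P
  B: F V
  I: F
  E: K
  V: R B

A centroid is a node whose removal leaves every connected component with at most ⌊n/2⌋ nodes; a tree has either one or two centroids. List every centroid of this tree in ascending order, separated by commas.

A, Q

If Q is removed the pieces have sizes 11, 7, 2, 1, all ≤ ⌊22/2⌋ = 11.
Its neighbour A also leaves a largest component of size 11, so both are centroids.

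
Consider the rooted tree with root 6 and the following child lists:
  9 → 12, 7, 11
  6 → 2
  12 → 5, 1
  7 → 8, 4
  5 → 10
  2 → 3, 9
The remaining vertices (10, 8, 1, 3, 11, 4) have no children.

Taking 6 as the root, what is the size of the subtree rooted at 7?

3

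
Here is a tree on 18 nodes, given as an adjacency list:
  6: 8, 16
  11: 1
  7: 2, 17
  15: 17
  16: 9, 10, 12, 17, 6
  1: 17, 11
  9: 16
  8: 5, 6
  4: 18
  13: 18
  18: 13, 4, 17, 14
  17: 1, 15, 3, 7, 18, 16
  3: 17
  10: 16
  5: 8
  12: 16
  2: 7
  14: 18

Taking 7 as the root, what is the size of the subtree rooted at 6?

6's subtree: {6, 8, 5}, size 3.

3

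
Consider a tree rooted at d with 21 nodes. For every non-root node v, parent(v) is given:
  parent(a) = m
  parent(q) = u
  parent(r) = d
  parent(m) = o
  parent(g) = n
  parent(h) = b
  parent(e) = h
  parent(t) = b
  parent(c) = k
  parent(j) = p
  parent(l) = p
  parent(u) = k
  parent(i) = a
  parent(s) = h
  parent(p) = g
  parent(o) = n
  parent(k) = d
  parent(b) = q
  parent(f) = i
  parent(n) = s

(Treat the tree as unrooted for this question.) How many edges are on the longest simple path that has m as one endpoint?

10

A farthest node from m is r.
The path m – o – n – s – h – b – q – u – k – d – r has 10 edges.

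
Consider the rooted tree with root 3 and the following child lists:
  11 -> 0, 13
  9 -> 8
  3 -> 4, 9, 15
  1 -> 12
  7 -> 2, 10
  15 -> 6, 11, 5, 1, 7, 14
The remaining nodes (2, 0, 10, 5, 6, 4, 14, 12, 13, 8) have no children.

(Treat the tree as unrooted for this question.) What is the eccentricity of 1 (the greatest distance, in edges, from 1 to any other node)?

A farthest node from 1 is 8.
The path 1-15-3-9-8 has 4 edges.

4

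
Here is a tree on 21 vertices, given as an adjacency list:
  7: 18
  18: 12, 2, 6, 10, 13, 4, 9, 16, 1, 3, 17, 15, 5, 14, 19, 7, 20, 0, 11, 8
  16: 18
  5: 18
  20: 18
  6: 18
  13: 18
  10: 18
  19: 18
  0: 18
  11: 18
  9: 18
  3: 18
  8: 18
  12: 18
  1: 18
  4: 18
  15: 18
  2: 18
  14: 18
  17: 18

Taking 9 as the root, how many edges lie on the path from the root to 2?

Climbing from 2 to the root: 2 → 18 → 9. That's 2 steps.

2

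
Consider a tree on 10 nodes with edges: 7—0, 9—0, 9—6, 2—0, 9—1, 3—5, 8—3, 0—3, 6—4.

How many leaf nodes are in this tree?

6

The leaves are 1, 2, 4, 5, 7, 8.
That is 6 leaves.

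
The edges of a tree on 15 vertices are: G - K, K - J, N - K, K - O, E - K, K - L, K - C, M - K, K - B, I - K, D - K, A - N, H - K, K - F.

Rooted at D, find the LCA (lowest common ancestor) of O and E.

O's ancestor chain is O, K, D and E's is E, K, D; they first meet at K.

K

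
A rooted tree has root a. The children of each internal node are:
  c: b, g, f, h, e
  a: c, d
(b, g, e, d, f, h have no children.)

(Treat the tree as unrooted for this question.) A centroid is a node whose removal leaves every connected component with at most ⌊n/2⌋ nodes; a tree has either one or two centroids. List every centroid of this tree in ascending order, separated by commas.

c

Removing c splits the tree into components of sizes 2, 1, 1, 1, 1, 1; the largest is 2 ≤ ⌊8/2⌋ = 4.
No neighbour of c does as well, so c is the unique centroid.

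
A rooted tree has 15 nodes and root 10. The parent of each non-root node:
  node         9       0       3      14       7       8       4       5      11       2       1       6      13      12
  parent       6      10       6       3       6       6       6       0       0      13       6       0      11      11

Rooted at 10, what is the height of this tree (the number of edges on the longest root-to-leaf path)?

2 sits deepest: 10–0–11–13–2 — 4 edges from the root.

4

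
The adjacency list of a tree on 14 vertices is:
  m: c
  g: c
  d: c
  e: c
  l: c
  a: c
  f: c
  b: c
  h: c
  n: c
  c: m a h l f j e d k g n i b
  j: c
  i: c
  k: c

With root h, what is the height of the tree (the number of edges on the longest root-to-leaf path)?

2

The longest root-to-leaf path is h → c → k (2 edges).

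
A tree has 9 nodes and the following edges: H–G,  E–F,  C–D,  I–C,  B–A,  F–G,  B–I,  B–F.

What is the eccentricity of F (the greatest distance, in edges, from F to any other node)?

4

The node farthest from F is D, via F – B – I – C – D — 4 edges.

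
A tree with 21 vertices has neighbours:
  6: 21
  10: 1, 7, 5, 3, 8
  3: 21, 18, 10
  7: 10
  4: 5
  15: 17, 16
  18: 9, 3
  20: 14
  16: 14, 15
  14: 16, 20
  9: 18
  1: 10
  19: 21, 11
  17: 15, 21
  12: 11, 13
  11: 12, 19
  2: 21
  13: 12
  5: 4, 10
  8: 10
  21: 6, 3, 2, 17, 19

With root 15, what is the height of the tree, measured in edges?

The longest root-to-leaf path is 15 → 17 → 21 → 3 → 10 → 5 → 4 (6 edges).

6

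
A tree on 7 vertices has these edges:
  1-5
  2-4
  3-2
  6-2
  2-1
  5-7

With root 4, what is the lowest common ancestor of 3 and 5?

2

3's ancestor chain is 3, 2, 4 and 5's is 5, 1, 2, 4; they first meet at 2.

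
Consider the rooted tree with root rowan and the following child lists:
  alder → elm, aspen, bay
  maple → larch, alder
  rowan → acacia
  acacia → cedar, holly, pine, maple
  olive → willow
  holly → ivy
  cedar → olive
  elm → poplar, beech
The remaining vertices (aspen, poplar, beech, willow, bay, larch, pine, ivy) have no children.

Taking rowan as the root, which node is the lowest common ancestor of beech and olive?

acacia

Ancestors of beech (toward the root): beech, elm, alder, maple, acacia, rowan.
Ancestors of olive: olive, cedar, acacia, rowan.
The deepest node appearing in both lists is acacia.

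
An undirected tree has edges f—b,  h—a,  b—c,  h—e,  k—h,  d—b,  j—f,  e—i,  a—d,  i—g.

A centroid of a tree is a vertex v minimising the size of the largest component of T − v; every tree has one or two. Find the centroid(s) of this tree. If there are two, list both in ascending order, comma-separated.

If a is removed the pieces have sizes 5, 5, all ≤ ⌊11/2⌋ = 5.
No neighbour of a does as well, so a is the unique centroid.

a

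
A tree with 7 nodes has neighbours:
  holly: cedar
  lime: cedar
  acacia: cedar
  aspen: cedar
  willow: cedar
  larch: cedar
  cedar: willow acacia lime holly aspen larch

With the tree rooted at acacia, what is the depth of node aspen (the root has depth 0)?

2

Path from acacia to aspen: acacia – cedar – aspen, which has 2 edges.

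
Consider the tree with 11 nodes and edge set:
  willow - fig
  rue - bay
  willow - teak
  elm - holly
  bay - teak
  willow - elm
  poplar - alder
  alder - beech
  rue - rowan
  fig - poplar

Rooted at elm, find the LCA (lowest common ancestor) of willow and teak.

willow

Ancestors of willow (toward the root): willow, elm.
Ancestors of teak: teak, willow, elm.
The deepest node appearing in both lists is willow.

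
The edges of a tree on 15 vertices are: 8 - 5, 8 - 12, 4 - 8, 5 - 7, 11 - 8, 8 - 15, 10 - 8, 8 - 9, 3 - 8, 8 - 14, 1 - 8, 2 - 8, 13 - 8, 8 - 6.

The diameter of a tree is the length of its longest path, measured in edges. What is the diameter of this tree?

A longest path is 7–5–8–3, with 3 edges.

3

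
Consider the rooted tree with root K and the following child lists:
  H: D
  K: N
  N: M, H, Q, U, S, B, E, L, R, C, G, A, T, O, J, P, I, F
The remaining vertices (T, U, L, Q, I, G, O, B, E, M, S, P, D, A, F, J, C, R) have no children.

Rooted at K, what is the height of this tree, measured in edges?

3

D sits deepest: K → N → H → D — 3 edges from the root.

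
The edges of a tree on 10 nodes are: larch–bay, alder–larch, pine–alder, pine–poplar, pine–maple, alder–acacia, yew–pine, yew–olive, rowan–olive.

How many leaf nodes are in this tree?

5

Exactly 5 nodes have a single neighbour: acacia, bay, maple, poplar, rowan.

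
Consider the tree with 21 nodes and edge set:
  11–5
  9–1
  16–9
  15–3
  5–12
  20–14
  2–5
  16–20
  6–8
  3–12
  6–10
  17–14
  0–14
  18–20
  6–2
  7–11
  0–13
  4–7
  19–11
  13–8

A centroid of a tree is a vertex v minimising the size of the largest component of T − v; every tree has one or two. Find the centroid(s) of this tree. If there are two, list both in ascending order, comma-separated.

Delete 6: the remaining components have sizes 10, 9, 1. Max 10 ≤ 10, so 6 is a centroid.
Every other node leaves some component of size > 10, so the centroid is unique.

6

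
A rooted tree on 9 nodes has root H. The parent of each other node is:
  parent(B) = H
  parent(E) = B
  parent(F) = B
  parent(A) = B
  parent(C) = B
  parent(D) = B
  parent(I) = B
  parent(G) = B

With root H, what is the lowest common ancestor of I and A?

B

I's ancestor chain is I, B, H and A's is A, B, H; they first meet at B.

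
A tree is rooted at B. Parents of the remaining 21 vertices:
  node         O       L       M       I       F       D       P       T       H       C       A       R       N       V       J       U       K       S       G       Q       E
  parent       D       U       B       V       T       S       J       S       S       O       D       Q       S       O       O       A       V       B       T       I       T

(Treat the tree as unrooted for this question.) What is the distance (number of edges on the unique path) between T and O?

3

T – S – D – O: 3 edges.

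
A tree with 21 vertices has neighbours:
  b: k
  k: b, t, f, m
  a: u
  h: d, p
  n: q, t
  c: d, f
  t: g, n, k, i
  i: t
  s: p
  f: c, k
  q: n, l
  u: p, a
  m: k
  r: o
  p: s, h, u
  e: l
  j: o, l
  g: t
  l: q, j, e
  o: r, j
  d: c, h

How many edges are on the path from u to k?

Walking from u: u–p–h–d–c–f–k. Length 6.

6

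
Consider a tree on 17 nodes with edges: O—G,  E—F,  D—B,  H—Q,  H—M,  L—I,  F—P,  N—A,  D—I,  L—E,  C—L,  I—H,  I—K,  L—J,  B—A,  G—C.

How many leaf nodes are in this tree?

7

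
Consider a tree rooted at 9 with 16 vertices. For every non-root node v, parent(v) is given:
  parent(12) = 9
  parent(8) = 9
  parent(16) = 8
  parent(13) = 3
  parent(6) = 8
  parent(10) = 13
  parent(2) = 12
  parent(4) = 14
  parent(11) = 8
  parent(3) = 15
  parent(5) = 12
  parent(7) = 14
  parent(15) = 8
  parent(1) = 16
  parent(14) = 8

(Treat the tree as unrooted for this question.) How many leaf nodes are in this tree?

8

Exactly 8 nodes have a single neighbour: 1, 2, 4, 5, 6, 7, 10, 11.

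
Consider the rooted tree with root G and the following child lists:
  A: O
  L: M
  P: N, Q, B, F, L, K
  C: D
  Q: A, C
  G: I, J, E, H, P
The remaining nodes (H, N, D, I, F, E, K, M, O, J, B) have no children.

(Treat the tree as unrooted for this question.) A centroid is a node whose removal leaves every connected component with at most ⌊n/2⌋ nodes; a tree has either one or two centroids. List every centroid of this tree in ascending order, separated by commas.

P

If P is removed the pieces have sizes 5, 5, 2, 1, 1, 1, 1, all ≤ ⌊17/2⌋ = 8.
Every other node leaves some component of size > 8, so the centroid is unique.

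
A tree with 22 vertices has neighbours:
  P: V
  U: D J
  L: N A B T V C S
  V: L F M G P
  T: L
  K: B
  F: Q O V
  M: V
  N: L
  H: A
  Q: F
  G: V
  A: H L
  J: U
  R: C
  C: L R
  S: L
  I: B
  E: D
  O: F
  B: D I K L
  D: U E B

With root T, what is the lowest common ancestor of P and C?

L

Ancestors of P (toward the root): P, V, L, T.
Ancestors of C: C, L, T.
The deepest node appearing in both lists is L.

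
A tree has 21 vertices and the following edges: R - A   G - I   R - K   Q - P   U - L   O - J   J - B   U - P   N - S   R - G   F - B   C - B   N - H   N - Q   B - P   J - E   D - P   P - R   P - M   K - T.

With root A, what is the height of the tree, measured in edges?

5

A deepest node is S, reached by A → R → P → Q → N → S.
That path has 5 edges, so the height is 5.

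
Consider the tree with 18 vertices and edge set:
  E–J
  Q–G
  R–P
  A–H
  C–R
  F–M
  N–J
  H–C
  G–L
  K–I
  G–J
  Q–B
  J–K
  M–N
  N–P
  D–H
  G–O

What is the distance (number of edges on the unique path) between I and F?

5

I – K – J – N – M – F: 5 edges.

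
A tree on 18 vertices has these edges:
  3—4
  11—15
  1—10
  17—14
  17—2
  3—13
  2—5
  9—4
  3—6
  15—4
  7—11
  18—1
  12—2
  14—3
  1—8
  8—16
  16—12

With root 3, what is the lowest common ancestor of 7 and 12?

3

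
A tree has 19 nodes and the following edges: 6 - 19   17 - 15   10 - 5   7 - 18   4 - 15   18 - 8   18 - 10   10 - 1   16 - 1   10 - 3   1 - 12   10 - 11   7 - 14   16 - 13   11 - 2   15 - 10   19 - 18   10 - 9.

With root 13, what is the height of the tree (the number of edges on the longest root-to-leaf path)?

6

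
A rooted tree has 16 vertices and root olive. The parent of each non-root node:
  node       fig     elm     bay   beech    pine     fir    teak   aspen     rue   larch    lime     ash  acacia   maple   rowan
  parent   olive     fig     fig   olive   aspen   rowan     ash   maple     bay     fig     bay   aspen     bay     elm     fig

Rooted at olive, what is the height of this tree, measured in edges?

6

The longest root-to-leaf path is olive–fig–elm–maple–aspen–ash–teak (6 edges).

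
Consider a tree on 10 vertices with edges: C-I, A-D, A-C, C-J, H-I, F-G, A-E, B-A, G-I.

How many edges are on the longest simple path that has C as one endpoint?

3

The node farthest from C is F, via C-I-G-F — 3 edges.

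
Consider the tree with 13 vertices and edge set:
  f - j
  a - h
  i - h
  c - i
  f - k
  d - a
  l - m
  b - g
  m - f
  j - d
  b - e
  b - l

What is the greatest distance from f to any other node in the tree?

Distances from f peak at 6, attained at c.
f–j–d–a–h–i–c

6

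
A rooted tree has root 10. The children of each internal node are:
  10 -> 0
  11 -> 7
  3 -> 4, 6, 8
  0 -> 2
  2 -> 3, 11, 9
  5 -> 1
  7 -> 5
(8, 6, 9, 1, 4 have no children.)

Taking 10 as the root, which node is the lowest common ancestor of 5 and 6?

2

Ancestors of 5 (toward the root): 5, 7, 11, 2, 0, 10.
Ancestors of 6: 6, 3, 2, 0, 10.
The deepest node appearing in both lists is 2.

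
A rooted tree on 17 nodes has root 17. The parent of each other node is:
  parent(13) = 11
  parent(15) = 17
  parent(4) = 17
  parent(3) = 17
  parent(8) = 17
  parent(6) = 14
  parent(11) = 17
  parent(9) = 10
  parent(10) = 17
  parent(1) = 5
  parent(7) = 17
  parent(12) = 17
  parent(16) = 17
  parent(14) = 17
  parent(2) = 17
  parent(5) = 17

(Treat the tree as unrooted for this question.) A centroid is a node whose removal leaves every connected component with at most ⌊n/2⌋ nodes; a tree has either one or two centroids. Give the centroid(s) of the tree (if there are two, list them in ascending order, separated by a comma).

17

If 17 is removed the pieces have sizes 2, 2, 2, 2, 1, 1, 1, 1, 1, 1, 1, 1, all ≤ ⌊17/2⌋ = 8.
Every other node leaves some component of size > 8, so the centroid is unique.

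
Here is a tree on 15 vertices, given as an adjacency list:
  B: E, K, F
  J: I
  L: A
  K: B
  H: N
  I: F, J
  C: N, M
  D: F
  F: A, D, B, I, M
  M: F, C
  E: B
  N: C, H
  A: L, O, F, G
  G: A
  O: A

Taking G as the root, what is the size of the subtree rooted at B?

Descendants of B (including itself): B, K, E. That's 3.

3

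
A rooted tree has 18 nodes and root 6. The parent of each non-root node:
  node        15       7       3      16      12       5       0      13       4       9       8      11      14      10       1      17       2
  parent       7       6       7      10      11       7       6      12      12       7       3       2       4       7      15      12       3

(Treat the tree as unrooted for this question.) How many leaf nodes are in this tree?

9

The leaves are 0, 1, 5, 8, 9, 13, 14, 16, 17.
That is 9 leaves.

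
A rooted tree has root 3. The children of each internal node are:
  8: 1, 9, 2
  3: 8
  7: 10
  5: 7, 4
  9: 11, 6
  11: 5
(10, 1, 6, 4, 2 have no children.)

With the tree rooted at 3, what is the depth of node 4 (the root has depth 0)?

Climbing from 4 to the root: 4 – 5 – 11 – 9 – 8 – 3. That's 5 steps.

5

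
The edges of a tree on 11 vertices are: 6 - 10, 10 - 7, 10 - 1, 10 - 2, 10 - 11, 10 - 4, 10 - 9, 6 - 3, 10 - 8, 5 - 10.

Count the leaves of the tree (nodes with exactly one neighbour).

9

Degree-1 nodes: 1, 2, 3, 4, 5, 7, 8, 9, 11 — 9 of them.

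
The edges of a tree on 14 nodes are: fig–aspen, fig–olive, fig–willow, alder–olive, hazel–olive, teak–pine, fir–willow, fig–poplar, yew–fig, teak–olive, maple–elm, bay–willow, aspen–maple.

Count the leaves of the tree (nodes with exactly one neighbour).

Degree-1 nodes: alder, bay, elm, fir, hazel, pine, poplar, yew — 8 of them.

8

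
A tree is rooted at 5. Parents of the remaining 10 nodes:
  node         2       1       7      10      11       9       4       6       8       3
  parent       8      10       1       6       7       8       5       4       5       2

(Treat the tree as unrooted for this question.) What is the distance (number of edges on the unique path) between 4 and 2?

3

4 – 5 – 8 – 2: 3 edges.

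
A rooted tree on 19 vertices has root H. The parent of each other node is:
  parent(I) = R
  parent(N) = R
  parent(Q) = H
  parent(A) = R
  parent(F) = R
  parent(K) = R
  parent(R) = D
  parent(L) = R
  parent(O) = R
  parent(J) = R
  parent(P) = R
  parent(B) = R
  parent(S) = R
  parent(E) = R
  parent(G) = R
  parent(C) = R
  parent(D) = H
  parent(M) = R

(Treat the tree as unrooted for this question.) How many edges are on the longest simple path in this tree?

4

BFS from Q reaches M last, at distance 4; BFS from M confirms no node is farther.
Path: Q-H-D-R-M.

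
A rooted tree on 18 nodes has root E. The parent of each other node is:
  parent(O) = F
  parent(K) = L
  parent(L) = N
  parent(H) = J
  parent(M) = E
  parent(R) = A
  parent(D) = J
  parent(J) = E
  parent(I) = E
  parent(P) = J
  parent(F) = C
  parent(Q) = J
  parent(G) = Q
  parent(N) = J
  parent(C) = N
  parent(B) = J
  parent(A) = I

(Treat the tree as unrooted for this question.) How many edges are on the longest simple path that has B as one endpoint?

A farthest node from B is R (O also at distance 5).
The path B–J–E–I–A–R has 5 edges.

5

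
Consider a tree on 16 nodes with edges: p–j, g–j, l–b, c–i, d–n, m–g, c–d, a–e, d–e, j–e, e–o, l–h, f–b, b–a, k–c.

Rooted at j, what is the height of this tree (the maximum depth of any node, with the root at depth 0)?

5

A deepest node is h, reached by j-e-a-b-l-h.
That path has 5 edges, so the height is 5.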